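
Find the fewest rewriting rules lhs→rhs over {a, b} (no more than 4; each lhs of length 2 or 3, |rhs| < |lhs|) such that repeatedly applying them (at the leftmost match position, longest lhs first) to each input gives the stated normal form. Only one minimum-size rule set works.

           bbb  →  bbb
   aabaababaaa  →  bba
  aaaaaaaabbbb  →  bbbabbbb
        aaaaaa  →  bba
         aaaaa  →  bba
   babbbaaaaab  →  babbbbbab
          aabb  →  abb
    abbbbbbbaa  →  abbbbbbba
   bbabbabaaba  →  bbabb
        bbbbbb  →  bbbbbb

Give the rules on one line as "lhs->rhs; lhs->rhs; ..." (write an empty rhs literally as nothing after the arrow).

aa->a; aaa->ba; aba->

  | bbb
  | aabaababaaa => abaababaaa => ababaaa => baaa => bba
  | aaaaaaaabbbb => baaaaaabbbb => bbaaaabbbb => bbbaabbbb => bbbabbbb
  | aaaaaa => baaaa => bbaa => bba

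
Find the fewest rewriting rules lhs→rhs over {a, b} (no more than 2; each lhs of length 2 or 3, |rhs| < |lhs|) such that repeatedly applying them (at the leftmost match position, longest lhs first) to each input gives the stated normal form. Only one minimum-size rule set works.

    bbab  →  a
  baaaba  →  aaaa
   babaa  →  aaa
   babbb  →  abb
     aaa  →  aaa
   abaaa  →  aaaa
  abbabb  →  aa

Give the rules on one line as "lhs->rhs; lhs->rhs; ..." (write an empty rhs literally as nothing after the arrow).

  | bbab => ba => a
  | baaaba => aaaba => aaaa
  | babaa => aaa
  | babbb => abb

ba->a; bab->a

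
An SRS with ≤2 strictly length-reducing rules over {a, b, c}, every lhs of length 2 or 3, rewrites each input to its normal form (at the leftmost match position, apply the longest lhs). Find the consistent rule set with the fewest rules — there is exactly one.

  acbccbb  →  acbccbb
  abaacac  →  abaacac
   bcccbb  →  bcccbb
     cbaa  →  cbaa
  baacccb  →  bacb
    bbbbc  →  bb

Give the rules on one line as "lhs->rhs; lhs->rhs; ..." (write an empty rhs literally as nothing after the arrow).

  | acbccbb
  | abaacac
  | bcccbb
  | cbaa

acc->; bbc->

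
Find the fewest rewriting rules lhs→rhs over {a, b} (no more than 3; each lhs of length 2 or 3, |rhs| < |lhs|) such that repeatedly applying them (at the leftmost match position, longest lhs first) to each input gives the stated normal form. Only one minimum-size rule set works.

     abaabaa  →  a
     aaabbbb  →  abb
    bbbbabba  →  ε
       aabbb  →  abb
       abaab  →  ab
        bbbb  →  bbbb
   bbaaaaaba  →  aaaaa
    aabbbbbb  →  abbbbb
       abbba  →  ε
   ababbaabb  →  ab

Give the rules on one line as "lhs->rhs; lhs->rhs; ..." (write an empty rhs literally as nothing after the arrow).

  | abaabaa => abaa => a
  | aaabbbb => aabbb => abb
  | bbbbabba => bbbabba => bbabba => babba => abba => aba => ε
  | aabbb => abb

aab->a; aba->; ba->a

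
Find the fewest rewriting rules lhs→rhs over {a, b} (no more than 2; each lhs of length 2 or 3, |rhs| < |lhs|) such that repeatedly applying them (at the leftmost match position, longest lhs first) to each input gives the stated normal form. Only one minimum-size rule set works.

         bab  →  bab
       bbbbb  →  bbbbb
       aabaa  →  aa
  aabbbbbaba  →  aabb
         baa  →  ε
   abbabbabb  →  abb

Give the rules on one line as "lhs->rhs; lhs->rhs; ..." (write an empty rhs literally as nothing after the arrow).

baa->; bba->

  | bab
  | bbbbb
  | aabaa => aa
  | aabbbbbaba => aabbbba => aabb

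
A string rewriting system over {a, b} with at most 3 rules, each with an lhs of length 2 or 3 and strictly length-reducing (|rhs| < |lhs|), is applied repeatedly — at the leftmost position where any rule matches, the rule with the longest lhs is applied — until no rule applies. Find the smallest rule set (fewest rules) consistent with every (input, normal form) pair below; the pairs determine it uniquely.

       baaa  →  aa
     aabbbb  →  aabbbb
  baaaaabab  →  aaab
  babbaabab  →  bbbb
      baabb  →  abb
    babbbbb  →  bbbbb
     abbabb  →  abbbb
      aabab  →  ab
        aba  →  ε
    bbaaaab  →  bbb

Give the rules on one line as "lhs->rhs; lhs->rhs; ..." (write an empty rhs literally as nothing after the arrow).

  | baaa => aa
  | aabbbb
  | baaaaabab => aaaabab => aaab
  | babbaabab => bbaabab => bbabab => bbbab => bbbb

aba->; ba->; bba->bb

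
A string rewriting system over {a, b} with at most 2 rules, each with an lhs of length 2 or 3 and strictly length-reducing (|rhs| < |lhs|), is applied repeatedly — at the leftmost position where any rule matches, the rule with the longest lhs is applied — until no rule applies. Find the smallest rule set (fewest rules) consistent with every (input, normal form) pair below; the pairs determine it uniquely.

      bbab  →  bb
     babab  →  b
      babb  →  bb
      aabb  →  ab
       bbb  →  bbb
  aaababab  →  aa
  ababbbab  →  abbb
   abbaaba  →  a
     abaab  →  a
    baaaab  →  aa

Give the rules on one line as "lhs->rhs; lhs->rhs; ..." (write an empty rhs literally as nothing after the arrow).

aab->a; ba->

  | bbab => bb
  | babab => bab => b
  | babb => bb
  | aabb => ab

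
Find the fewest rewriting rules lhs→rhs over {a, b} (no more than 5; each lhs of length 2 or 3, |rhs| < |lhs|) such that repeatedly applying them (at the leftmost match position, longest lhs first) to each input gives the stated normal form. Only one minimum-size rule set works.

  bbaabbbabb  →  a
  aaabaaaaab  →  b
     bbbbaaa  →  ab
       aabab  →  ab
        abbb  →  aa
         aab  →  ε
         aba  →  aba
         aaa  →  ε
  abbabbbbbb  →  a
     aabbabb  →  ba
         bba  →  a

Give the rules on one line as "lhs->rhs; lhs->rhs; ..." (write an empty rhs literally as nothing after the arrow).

aaa->; aab->; bb->; bbb->a

  | bbaabbbabb => aabbbabb => bbabb => abb => a
  | aaabaaaaab => baaaaab => baab => b
  | bbbbaaa => abaaa => ab
  | aabab => ab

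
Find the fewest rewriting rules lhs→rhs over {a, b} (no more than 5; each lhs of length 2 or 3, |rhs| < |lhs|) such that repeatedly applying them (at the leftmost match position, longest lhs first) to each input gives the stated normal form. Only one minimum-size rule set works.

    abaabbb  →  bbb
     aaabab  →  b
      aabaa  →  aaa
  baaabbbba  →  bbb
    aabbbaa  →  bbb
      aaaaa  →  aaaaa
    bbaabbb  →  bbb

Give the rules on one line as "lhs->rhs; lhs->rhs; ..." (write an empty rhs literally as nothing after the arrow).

ab->b; aba->a; ba->b; bab->

  | abaabbb => aabbb => abbb => bbb
  | aaabab => aaab => aab => ab => b
  | aabaa => aaa
  | baaabbbba => baabbbba => babbbba => bbba => bbb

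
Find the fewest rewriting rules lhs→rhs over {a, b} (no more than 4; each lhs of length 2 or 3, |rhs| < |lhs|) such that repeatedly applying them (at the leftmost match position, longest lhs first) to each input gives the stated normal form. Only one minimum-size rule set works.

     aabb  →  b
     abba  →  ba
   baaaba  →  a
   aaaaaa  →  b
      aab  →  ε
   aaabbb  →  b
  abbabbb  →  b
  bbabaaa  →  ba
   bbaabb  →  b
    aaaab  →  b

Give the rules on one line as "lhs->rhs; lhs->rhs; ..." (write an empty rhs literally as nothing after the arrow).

  | aabb => bbb => b
  | abba => ba
  | baaaba => bbaba => aba => a
  | aaaaaa => baaaa => bbaa => aa => b

aa->b; ab->; bb->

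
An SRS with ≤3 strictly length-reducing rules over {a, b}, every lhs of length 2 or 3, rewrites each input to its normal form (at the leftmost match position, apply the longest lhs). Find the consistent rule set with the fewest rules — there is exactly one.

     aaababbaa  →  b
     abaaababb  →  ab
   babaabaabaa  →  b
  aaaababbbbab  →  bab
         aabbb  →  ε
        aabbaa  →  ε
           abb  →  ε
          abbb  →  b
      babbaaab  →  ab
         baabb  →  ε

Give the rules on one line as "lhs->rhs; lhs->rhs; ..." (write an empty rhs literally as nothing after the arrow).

  | aaababbaa => bababbaa => babaa => babb => b
  | abaaababb => abbababb => ababb => ab
  | babaabaabaa => babbbaabaa => bbaabaa => aabaa => bbaa => aa => b
  | aaaababbbbab => baababbbbab => bbbabbbbab => babbbbab => bbbab => bab

aa->b; abb->; bb->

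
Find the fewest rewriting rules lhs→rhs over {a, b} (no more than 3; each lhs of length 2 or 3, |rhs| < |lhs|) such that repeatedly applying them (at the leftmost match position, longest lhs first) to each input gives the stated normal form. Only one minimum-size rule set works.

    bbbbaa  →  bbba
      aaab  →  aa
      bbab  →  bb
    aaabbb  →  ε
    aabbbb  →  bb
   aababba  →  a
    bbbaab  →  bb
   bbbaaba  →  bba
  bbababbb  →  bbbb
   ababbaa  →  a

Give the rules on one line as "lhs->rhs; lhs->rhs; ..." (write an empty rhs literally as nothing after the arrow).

ab->; baa->a

  | bbbbaa => bbba
  | aaab => aa
  | bbab => bb
  | aaabbb => aabb => ab => ε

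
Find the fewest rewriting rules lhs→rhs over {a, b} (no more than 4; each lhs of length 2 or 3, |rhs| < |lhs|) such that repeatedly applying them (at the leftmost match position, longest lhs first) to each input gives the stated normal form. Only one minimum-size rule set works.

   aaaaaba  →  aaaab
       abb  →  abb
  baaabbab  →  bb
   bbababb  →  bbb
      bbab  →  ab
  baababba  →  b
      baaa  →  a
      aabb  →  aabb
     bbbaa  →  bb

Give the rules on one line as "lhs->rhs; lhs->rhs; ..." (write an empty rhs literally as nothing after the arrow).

aba->b; ba->a; baa->

  | aaaaaba => aaaab
  | abb
  | baaabbab => abbab => abab => bb
  | bbababb => bababb => ababb => bbb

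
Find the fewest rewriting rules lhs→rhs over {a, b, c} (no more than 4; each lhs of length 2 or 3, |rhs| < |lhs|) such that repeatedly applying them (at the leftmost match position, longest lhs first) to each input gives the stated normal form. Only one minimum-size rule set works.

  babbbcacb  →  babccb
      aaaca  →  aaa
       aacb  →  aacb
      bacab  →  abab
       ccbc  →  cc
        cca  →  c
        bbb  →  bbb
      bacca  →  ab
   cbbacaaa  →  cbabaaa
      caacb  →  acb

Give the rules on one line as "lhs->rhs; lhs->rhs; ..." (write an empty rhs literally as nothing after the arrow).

bac->ab; bbc->cc; ca->; cbc->c

  | babbbcacb => babccacb => babccb
  | aaaca => aaa
  | aacb
  | bacab => abab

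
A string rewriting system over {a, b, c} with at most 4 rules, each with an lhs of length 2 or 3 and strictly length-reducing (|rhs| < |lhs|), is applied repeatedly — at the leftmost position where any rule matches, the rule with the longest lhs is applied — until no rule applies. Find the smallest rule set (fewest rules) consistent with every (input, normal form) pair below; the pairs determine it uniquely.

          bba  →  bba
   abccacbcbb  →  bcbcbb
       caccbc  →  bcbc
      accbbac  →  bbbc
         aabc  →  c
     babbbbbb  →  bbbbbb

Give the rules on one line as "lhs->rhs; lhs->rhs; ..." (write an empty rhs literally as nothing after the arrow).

ab->; ac->c; cc->b

  | bba
  | abccacbcbb => ccacbcbb => bacbcbb => bcbcbb
  | caccbc => cccbc => bcbc
  | accbbac => ccbbac => bbbac => bbbc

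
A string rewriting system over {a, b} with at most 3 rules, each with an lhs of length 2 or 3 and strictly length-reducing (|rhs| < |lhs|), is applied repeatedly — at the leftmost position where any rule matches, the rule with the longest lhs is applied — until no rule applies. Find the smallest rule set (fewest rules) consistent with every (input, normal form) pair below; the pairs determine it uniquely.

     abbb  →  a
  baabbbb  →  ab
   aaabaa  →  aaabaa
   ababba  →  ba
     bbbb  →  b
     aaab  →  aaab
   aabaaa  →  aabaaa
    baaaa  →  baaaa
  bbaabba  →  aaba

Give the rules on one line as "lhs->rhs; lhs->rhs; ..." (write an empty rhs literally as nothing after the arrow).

  | abbb => bb => a
  | baabbbb => babbb => bbb => ab
  | aaabaa
  | ababba => abba => ba

abb->b; bb->a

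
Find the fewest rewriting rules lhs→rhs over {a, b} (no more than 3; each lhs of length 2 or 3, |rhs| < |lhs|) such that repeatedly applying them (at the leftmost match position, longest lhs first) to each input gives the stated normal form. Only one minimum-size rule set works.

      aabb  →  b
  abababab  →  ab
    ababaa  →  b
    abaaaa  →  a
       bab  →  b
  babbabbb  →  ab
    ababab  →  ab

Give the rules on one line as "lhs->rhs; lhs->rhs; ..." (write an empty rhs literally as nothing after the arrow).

  | aabb => bbb => b
  | abababab => ababab => abab => ab
  | ababaa => abaa => aa => b
  | abaaaa => aaaa => baa => a

aa->b; ba->; bb->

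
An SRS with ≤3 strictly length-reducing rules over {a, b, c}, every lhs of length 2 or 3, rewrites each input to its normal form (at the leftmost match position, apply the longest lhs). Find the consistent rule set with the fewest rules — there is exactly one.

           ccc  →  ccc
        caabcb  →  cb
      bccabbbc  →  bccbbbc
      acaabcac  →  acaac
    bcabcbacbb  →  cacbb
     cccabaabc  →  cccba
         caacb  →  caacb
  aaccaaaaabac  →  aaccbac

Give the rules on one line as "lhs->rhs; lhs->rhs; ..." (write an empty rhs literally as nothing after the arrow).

  | ccc
  | caabcb => cab => cb
  | bccabbbc => bccbbbc
  | acaabcac => acaac

ab->b; abc->; bcb->c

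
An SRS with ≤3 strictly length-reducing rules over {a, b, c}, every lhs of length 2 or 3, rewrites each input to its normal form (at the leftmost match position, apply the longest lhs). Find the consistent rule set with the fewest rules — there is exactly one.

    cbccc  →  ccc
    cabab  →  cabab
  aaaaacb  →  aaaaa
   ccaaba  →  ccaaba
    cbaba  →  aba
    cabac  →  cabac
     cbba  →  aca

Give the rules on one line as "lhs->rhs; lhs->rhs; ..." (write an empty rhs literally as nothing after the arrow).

cb->; cbb->ac

  | cbccc => ccc
  | cabab
  | aaaaacb => aaaaa
  | ccaaba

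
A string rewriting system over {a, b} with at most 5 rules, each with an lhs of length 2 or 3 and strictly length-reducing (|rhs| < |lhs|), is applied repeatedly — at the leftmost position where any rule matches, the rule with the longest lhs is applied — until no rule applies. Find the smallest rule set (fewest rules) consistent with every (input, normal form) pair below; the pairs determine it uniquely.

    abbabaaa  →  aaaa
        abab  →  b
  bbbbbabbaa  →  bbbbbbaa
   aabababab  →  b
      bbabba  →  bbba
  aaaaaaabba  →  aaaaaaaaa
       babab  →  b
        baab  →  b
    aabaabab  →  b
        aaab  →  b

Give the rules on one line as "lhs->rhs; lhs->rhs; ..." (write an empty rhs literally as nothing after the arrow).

ab->b; aba->; abb->aa; bab->b

  | abbabaaa => aaabaaa => aaaa
  | abab => b
  | bbbbbabbaa => bbbbbbaa
  | aabababab => ababab => bab => b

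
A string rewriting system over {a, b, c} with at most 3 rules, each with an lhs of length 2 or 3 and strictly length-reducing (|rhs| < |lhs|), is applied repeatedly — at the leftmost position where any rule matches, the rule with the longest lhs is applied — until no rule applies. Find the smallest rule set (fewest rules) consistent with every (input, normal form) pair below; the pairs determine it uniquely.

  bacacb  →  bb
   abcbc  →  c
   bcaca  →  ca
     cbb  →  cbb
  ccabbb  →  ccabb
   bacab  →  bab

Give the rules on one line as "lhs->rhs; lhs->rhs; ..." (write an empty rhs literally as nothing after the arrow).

  | bacacb => bacb => bb
  | abcbc => acbc => bc => c
  | bcaca => caca => ca
  | cbb

ac->; bbb->bb; bc->c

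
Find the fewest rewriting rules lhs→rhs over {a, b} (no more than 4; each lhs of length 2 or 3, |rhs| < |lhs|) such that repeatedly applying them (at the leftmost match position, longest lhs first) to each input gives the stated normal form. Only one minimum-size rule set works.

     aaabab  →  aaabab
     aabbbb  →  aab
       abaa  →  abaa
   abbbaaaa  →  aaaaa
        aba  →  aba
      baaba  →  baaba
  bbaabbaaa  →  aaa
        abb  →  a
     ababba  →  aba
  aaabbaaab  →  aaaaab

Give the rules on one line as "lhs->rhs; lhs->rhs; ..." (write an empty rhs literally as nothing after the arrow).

  | aaabab
  | aabbbb => aab
  | abaa
  | abbbaaaa => aaaaa

bb->; bba->; bbb->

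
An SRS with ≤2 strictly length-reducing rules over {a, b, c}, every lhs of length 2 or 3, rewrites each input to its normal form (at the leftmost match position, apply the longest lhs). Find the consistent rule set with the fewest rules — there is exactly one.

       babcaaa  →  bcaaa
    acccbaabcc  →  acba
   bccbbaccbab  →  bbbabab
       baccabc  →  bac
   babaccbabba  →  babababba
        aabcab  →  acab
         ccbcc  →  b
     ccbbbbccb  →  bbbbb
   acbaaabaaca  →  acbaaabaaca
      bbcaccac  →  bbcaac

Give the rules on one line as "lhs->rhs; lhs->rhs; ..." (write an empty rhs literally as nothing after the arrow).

  | babcaaa => bcaaa
  | acccbaabcc => acbaabcc => acbacc => acba
  | bccbbaccbab => bbbaccbab => bbbabab
  | baccabc => baabc => bac

abc->c; cc->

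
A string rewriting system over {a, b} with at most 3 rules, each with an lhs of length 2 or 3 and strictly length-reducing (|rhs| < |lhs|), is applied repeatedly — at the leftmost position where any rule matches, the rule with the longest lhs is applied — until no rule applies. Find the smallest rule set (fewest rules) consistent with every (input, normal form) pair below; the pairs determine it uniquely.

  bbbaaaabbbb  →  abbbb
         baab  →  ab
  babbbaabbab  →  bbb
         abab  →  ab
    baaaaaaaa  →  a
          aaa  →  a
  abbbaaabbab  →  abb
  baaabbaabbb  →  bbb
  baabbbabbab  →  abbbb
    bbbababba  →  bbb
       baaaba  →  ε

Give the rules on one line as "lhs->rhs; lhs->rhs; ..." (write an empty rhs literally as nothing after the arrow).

aa->; ba->

  | bbbaaaabbbb => bbaaabbbb => baabbbb => abbbb
  | baab => ab
  | babbbaabbab => bbbaabbab => bbabbab => bbbab => bbb
  | abab => ab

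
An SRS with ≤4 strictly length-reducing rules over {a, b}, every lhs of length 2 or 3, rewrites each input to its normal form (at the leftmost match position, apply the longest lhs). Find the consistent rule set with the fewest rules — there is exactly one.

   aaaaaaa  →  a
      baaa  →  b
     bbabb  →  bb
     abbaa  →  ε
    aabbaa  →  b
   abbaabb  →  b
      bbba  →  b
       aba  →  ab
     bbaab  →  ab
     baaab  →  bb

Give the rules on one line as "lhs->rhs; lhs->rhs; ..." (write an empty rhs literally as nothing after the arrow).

  | aaaaaaa => aaaaa => aaa => a
  | baaa => baa => ba => b
  | bbabb => bb
  | abbaa => aa => ε

aa->; aab->; ba->b; bba->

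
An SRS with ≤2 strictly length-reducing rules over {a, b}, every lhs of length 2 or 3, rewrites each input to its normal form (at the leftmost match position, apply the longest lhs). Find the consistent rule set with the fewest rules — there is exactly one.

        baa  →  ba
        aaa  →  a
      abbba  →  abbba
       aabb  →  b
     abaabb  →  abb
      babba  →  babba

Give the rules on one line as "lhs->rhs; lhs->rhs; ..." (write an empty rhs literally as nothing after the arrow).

  | baa => ba
  | aaa => aa => a
  | abbba
  | aabb => b

aa->a; aab->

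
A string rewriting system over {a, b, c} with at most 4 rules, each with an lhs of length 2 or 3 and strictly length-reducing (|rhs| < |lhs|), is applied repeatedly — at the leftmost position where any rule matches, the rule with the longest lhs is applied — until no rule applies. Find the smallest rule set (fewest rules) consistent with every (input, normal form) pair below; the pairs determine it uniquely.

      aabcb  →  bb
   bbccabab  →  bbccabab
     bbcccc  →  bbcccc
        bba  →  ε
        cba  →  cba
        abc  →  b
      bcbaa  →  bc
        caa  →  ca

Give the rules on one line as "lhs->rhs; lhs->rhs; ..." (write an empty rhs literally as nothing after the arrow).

  | aabcb => abcb => bb
  | bbccabab
  | bbcccc
  | bba => ε

aa->a; abc->b; baa->; bba->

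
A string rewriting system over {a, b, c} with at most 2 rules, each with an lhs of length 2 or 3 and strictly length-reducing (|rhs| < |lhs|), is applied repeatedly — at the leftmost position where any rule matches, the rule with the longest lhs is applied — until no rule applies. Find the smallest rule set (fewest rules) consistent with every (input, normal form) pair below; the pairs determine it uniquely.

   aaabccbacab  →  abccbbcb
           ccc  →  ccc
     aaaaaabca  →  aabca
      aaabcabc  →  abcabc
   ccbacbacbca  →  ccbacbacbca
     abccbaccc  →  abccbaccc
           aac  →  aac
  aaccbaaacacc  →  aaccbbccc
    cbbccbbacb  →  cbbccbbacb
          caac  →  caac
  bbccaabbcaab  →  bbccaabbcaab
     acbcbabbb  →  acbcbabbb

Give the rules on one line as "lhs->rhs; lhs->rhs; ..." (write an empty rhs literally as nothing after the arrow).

aaa->a; aca->bc

  | aaabccbacab => abccbacab => abccbbcb
  | ccc
  | aaaaaabca => aaaabca => aabca
  | aaabcabc => abcabc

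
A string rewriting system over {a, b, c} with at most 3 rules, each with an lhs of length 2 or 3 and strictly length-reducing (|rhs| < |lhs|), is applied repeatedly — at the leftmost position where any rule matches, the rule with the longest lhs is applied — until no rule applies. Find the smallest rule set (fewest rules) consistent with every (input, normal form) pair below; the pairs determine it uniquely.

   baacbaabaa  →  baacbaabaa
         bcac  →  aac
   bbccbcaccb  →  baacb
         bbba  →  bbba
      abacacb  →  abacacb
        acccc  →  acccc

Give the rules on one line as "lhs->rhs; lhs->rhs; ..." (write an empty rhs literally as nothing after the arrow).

bc->a; caa->b

  | baacbaabaa
  | bcac => aac
  | bbccbcaccb => bacbcaccb => bacaaccb => babccb => baacb
  | bbba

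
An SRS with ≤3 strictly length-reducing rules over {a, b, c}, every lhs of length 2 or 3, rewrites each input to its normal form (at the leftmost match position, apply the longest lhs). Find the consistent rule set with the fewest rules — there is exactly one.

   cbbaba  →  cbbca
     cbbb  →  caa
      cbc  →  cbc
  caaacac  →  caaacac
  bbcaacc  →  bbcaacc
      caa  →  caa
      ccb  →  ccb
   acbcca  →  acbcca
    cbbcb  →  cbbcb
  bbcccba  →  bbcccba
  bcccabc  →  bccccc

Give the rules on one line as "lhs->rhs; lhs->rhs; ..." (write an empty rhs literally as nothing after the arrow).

ab->c; bbb->aa

  | cbbaba => cbbca
  | cbbb => caa
  | cbc
  | caaacac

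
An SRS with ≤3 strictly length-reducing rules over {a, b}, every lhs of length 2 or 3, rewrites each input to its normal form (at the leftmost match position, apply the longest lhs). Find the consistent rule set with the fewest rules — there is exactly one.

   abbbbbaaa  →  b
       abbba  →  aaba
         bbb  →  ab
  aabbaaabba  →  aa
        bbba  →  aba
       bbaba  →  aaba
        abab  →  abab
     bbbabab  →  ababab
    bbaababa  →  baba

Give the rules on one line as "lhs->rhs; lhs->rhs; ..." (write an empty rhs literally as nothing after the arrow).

aaa->; bb->a

  | abbbbbaaa => aabbbaaa => aaabaaa => baaa => b
  | abbba => aaba
  | bbb => ab
  | aabbaaabba => aaaaaabba => aaabba => bba => aa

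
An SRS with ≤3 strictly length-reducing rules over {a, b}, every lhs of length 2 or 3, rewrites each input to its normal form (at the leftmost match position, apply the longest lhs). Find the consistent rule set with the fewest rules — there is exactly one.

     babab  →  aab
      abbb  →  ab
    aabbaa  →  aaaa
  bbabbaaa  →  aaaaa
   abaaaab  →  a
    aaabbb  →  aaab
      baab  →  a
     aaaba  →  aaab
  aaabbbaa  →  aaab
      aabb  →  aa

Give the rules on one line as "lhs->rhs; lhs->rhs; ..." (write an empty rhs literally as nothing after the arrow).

abb->a; ba->b; bb->a

  | babab => bbab => aab
  | abbb => ab
  | aabbaa => aaaa
  | bbabbaaa => aabbaaa => aaaaa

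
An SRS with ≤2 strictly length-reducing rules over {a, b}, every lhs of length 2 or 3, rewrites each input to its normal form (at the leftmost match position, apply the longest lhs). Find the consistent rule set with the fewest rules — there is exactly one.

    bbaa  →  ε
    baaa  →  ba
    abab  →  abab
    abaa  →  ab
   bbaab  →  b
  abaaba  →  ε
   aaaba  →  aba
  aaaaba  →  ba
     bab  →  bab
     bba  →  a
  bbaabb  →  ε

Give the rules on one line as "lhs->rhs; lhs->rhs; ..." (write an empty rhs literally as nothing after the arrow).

aa->; bb->

  | bbaa => aa => ε
  | baaa => ba
  | abab
  | abaa => ab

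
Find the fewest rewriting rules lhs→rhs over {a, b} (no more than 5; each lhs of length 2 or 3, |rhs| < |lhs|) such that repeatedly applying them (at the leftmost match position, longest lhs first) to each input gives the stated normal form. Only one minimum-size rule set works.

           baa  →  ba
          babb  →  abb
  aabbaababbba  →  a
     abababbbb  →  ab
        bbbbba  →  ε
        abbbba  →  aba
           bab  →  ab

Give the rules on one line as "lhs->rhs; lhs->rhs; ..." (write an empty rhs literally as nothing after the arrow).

aa->a; bab->ab; bba->; bbb->

  | baa => ba
  | babb => abb
  | aabbaababbba => abbaababbba => aababbba => ababbba => aabbba => abbba => aa => a
  | abababbbb => aababbbb => ababbbb => aabbbb => abbbb => ab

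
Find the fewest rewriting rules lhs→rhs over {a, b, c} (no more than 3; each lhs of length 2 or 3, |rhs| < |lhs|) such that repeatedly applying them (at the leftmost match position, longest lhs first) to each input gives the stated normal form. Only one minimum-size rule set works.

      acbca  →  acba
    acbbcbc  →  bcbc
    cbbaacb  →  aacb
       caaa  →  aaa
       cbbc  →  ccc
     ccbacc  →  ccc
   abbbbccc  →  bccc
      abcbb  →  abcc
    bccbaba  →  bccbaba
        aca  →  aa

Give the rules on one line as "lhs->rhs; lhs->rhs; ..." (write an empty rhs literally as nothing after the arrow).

  | acbca => acba
  | acbbcbc => acccbc => bcbc
  | cbbaacb => ccaacb => caacb => aacb
  | caaa => aaa

acc->b; bb->c; ca->a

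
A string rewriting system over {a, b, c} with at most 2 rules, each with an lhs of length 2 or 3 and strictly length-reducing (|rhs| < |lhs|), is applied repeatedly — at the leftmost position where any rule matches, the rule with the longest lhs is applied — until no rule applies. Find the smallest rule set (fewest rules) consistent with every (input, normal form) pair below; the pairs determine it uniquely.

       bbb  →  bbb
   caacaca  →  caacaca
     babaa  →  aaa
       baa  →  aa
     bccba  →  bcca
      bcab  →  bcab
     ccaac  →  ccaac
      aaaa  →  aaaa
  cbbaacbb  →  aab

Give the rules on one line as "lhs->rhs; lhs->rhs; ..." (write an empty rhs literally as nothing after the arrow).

ba->a; cbb->b

  | bbb
  | caacaca
  | babaa => abaa => aaa
  | baa => aa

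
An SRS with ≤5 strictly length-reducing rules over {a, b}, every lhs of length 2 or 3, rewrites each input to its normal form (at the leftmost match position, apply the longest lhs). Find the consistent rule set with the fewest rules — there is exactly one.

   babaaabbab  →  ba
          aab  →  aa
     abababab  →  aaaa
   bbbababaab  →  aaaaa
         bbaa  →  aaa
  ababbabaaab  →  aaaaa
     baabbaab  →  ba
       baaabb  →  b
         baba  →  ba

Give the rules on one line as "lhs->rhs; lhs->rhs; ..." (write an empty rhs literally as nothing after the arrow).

  | babaaabbab => baaaabbab => baaabbab => baabbab => babbab => bab => ba
  | aab => aa
  | abababab => aababab => aaabab => aaaab => aaaa
  | bbbababaab => abababaab => aababaab => aaabaab => aaaaab => aaaaa

ab->a; abb->; baa->ba; bb->a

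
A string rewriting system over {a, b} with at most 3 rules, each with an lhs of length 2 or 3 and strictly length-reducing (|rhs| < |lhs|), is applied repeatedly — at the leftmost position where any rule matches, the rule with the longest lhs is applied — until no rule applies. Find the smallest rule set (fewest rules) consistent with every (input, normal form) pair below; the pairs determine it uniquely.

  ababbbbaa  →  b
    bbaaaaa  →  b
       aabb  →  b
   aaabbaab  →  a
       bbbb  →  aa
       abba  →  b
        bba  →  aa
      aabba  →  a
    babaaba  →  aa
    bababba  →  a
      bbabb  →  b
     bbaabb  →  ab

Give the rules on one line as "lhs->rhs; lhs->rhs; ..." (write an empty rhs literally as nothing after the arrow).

  | ababbbbaa => aabbbbaa => aaabbaa => bbbaa => abaa => aaa => b
  | bbaaaaa => aaaaaa => baaa => aaa => b
  | aabb => aaa => b
  | aaabbaab => bbbaab => abaab => aaab => bb => a

aaa->b; ba->a; bb->a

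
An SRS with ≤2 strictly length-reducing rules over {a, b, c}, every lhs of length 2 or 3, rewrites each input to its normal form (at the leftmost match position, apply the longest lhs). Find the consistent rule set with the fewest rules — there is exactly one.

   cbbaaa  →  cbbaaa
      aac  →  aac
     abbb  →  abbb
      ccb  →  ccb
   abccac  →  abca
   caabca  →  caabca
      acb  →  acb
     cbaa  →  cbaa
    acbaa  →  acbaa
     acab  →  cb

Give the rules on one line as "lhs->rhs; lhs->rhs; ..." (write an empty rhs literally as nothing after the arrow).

aca->c; cac->a

  | cbbaaa
  | aac
  | abbb
  | ccb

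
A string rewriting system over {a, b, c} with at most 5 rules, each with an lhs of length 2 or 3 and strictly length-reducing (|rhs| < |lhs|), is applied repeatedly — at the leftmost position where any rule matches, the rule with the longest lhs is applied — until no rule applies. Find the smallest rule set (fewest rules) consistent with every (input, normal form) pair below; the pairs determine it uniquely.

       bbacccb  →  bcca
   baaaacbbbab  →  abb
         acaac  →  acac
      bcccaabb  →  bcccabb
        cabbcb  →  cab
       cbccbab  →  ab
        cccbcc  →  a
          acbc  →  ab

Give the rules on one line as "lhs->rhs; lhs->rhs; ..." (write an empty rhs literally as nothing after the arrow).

aa->a; ba->; cb->a; cbc->b

  | bbacccb => bcccb => bcca
  | baaaacbbbab => aaacbbbab => aacbbbab => acbbbab => aabbab => abbab => abb
  | acaac => acac
  | bcccaabb => bcccabb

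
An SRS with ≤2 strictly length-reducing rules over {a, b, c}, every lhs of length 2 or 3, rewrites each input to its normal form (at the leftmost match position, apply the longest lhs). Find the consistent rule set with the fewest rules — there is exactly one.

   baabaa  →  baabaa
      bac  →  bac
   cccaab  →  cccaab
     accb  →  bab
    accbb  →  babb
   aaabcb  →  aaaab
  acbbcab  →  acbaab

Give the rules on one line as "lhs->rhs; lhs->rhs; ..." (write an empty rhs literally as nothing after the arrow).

acc->ba; bc->a

  | baabaa
  | bac
  | cccaab
  | accb => bab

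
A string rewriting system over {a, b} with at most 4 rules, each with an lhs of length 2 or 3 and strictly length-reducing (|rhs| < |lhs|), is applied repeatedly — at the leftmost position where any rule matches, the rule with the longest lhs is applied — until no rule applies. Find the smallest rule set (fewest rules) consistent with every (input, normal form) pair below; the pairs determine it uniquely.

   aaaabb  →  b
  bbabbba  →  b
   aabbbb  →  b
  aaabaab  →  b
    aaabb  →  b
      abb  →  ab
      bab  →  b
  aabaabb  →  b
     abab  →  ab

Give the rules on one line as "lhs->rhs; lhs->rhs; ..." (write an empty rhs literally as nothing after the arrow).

aa->b; ba->b; bb->b

  | aaaabb => baabb => babb => bbb => bb => b
  | bbabbba => babbba => bbbba => bbba => bba => ba => b
  | aabbbb => bbbbb => bbbb => bbb => bb => b
  | aaabaab => babaab => bbaab => baab => bab => bb => b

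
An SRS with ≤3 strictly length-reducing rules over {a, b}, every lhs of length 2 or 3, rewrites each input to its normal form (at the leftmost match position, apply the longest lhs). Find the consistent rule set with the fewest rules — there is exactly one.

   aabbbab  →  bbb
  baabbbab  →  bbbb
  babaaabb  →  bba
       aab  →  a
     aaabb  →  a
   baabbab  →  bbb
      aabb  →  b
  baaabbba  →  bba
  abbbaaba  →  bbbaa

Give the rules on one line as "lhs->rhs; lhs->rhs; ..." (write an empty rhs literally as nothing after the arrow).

  | aabbbab => abbab => bbab => bbb
  | baabbbab => babbab => bbbab => bbbb
  | babaaabb => bbaaabb => bbaab => bba
  | aab => a

aab->a; ab->b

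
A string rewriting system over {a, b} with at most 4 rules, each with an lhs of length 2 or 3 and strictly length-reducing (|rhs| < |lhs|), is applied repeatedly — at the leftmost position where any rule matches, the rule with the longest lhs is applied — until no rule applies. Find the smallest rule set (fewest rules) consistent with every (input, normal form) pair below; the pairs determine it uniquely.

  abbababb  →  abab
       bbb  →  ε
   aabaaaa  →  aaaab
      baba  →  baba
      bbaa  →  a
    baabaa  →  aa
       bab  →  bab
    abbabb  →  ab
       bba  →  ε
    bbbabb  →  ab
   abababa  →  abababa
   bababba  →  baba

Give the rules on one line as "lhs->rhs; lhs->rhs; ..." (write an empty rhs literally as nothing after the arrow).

  | abbababb => ababb => abab
  | bbb => ε
  | aabaaaa => aaabaa => aaaab
  | baba

baa->ab; bb->b; bba->; bbb->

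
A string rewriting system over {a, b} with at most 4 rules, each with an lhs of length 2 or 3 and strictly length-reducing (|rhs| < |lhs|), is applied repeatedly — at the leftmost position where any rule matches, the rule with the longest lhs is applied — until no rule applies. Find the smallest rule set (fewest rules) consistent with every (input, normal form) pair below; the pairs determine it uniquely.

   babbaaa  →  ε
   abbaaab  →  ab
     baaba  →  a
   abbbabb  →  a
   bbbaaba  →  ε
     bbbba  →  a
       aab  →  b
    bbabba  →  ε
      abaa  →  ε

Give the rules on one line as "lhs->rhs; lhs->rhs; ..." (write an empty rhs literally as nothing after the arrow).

aa->; ba->; bb->a

  | babbaaa => bbaaa => aaaa => aa => ε
  | abbaaab => aaaaab => aaab => ab
  | baaba => aba => a
  | abbbabb => aababb => babb => bb => a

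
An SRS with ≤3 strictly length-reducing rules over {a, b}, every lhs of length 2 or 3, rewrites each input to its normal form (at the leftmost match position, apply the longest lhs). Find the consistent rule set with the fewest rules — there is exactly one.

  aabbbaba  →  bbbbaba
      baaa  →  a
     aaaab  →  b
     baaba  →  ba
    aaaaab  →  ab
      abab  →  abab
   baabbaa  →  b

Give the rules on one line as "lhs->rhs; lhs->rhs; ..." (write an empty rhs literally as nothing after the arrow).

aa->b; baa->

  | aabbbaba => bbbbaba
  | baaa => a
  | aaaab => baab => b
  | baaba => ba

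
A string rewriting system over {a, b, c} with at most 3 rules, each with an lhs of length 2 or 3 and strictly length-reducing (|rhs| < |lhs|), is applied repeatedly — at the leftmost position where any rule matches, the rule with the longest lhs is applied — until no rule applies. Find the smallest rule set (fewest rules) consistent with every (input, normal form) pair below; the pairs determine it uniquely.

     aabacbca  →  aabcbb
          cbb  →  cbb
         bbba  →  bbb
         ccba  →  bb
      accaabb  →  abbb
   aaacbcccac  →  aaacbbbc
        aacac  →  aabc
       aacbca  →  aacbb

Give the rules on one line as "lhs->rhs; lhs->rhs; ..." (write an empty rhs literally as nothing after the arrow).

ba->b; ca->b; cc->b

  | aabacbca => aabcbca => aabcbb
  | cbb
  | bbba => bbb
  | ccba => bba => bb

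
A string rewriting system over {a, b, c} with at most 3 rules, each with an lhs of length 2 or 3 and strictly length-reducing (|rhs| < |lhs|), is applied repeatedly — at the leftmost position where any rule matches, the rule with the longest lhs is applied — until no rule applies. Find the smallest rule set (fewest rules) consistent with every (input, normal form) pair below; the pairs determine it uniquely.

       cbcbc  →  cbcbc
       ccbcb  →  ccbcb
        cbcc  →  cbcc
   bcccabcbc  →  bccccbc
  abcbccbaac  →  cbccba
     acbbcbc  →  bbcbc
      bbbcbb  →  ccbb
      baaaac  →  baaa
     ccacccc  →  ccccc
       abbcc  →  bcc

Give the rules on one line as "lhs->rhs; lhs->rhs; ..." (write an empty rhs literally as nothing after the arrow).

  | cbcbc
  | ccbcb
  | cbcc
  | bcccabcbc => bccccbc

ab->; ac->; bbb->c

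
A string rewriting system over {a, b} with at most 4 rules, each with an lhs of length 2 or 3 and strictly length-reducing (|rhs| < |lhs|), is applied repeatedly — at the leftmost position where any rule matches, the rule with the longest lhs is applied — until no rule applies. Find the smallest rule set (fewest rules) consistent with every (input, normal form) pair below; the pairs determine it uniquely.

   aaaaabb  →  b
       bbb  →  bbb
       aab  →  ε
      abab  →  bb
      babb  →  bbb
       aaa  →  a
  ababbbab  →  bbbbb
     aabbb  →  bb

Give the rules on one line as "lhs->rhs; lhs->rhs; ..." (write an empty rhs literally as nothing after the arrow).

aa->a; aab->; ab->b

  | aaaaabb => aaaabb => aaabb => aabb => b
  | bbb
  | aab => ε
  | abab => bab => bb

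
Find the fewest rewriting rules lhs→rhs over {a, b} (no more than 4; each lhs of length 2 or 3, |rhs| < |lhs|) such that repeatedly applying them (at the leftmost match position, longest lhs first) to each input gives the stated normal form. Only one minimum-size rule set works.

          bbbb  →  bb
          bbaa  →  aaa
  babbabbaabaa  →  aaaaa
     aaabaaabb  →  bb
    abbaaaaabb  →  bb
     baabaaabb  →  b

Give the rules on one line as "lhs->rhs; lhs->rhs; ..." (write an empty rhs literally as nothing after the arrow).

  | bbbb => abb => bb
  | bbaa => aaa
  | babbabbaabaa => bbbabbaabaa => ababbaabaa => aabbaabaa => abbaabaa => bbaabaa => aaabaa => aaaaa
  | aaabaaabb => aaaaaabb => aaaaabb => aaaabb => aaabb => aabb => abb => bb

ab->b; aba->aa; bba->aa; bbb->ab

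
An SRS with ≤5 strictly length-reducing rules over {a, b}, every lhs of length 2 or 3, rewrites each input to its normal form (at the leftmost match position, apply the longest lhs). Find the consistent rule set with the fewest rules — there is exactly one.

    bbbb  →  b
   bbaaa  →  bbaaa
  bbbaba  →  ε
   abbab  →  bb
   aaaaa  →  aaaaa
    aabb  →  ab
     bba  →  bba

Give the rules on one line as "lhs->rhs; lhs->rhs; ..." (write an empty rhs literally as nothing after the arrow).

  | bbbb => b
  | bbaaa
  | bbbaba => aba => ε
  | abbab => bab => bb

aba->; abb->b; bab->bb; bbb->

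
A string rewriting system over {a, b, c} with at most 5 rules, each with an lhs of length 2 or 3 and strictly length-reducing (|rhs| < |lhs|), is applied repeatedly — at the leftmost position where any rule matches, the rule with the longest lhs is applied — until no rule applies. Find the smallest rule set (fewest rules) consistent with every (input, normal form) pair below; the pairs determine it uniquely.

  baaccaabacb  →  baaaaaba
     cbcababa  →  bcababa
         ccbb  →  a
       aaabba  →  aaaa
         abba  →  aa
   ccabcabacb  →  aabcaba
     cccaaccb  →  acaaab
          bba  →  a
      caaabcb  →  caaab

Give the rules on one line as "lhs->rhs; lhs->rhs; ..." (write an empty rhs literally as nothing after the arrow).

bb->; cb->; cbc->bc; cc->a

  | baaccaabacb => baaaaabacb => baaaaaba
  | cbcababa => bcababa
  | ccbb => abb => a
  | aaabba => aaaa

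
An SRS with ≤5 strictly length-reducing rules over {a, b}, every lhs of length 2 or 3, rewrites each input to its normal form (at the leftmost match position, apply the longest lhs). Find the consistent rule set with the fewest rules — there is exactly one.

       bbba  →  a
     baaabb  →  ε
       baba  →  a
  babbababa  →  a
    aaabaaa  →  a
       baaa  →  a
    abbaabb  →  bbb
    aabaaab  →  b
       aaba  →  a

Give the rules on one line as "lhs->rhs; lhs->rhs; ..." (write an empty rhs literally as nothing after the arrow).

aa->b; ab->b; abb->; ba->a

  | bbba => bba => ba => a
  | baaabb => aaabb => babb => abb => ε
  | baba => aba => ba => a
  | babbababa => abbababa => ababa => baba => aba => ba => a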